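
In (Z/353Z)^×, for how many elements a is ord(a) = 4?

2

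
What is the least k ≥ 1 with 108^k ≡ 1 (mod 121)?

55

The order of 108 must divide φ(121) = φ(11^2) = 11·(11−1) = 110 = 2 · 5 · 11.
Divisors of 110: 1, 2, 5, 10, 11, 22, 55, 110.
Evaluate successive powers at the divisors of 110:
108^1 ≡ 108 (mod 121)
108^2 ≡ 48 (mod 121)
108^5 ≡ 56 (mod 121)
108^10 ≡ 111 (mod 121)
108^11 ≡ 9 (mod 121)
108^22 ≡ 81 (mod 121)
108^55 ≡ 1 (mod 121) ✓
Hence ord(108) = 55.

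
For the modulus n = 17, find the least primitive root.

3

φ(17) = 17 − 1 = 16 = 2^4.
g is a primitive root iff g^(16/q) ≢ 1 (mod 17) for each prime q ∈ {2}.
g = 2: 2^8 ≡ 1 — hits 1, so not a primitive root.
g = 3: 3^8 ≡ 16 — none is 1, so 3 is a primitive root.
So 3 is the smallest generator of (Z/17Z)^×.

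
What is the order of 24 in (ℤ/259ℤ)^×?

36

The order of 24 must divide φ(259) = φ(7·37) = (7−1)·(37−1) = 6·36 = 216 = 2^3 · 3^3.
Divisors of 216: 1, 2, 3, 4, 6, 8, 9, 12, 18, 24, 27, 36, 54, 72, 108, 216.
Compute 24^d (mod 259) for the divisors d until we hit 1:
24^1 ≡ 24 (mod 259)
24^2 ≡ 58 (mod 259)
24^3 ≡ 97 (mod 259)
24^4 ≡ 256 (mod 259)
24^6 ≡ 85 (mod 259)
24^8 ≡ 9 (mod 259)
24^9 ≡ 216 (mod 259)
24^12 ≡ 232 (mod 259)
24^18 ≡ 36 (mod 259)
24^24 ≡ 211 (mod 259)
24^27 ≡ 6 (mod 259)
24^36 ≡ 1 (mod 259) ✓
The smallest such exponent is 36, so the order of 24 is 36.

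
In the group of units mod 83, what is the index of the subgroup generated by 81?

ord(81) | φ(83) = 83 − 1 = 82 = 2 · 41.
Divisors of 82: 1, 2, 41, 82.
Check 81^d mod 83 for each divisor in increasing order:
81^1 ≡ 81 (mod 83)
81^2 ≡ 4 (mod 83)
81^41 ≡ 1 (mod 83) ✓
So ord_83(81) = 41, hence |⟨81⟩| = 41.
The index is φ(83) / ord(81) = 82 / 41 = 2.

2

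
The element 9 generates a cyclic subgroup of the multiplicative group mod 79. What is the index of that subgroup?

ord(9) | φ(79) = 79 − 1 = 78 = 2 · 3 · 13.
Divisors of 78: 1, 2, 3, 6, 13, 26, 39, 78.
Check 9^d mod 79 for each divisor in increasing order:
9^1 ≡ 9
9^2 ≡ 2
9^3 ≡ 18
9^6 ≡ 8
9^13 ≡ 23
9^26 ≡ 55
9^39 ≡ 1
So ord_79(9) = 39, hence |⟨9⟩| = 39.
[(Z/79Z)^× : ⟨9⟩] = 78/39 = 2.

2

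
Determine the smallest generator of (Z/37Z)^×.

2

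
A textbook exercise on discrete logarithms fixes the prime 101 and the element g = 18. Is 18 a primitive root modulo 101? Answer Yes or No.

Yes

φ(101) = 101 − 1 = 100 = 2^2 · 5^2.
18 is a primitive root mod 101 iff 18^(φ(101)/q) ≢ 1 for every prime q | φ(101), i.e. q ∈ {2, 5}.
18^50 ≡ 100 (mod 101)  [q = 2: ≢ 1 ✓]
18^20 ≡ 84 (mod 101)  [q = 5: ≢ 1 ✓]
None equal 1, so ord_101(18) = 100: 18 is a primitive root.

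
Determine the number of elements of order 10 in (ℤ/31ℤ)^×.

4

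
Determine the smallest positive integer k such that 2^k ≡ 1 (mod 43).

14

By Lagrange's theorem, ord_43(2) divides φ(43) = 43 − 1 = 42 = 2 · 3 · 7.
Divisors of 42: 1, 2, 3, 6, 7, 14, 21, 42.
Check 2^d mod 43 for each divisor in increasing order:
2^1 ≡ 2
2^2 ≡ 4
2^3 ≡ 8
2^6 ≡ 21
2^7 ≡ 42
2^14 ≡ 1
Therefore the multiplicative order of 2 modulo 43 is 14.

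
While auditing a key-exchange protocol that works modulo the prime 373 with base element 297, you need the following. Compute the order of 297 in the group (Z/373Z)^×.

By Lagrange's theorem, ord_373(297) divides φ(373) = 373 − 1 = 372 = 2^2 · 3 · 31.
Divisors of 372: 1, 2, 3, 4, 6, 12, 31, 62, 93, 124, 186, 372.
Test each divisor d:
297^1 ≡ 297 (mod 373)
297^2 ≡ 181 (mod 373)
297^3 ≡ 45 (mod 373)
297^4 ≡ 310 (mod 373)
297^6 ≡ 160 (mod 373)
297^12 ≡ 236 (mod 373)
297^31 ≡ 200 (mod 373)
297^62 ≡ 89 (mod 373)
297^93 ≡ 269 (mod 373)
297^124 ≡ 88 (mod 373)
297^186 ≡ 372 (mod 373)
297^372 ≡ 1 (mod 373) ✓
Therefore the multiplicative order of 297 modulo 373 is 372.

372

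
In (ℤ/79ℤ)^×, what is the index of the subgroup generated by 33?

3

By Lagrange's theorem, ord_79(33) divides φ(79) = 79 − 1 = 78 = 2 · 3 · 13.
Divisors of 78: 1, 2, 3, 6, 13, 26, 39, 78.
Test each divisor d:
33^1 ≡ 33
33^2 ≡ 62
33^3 ≡ 71
33^6 ≡ 64
33^13 ≡ 78
33^26 ≡ 1
So ord_79(33) = 26, hence |⟨33⟩| = 26.
Index = |(Z/79Z)^×| / |⟨33⟩| = 78 / 26 = 3.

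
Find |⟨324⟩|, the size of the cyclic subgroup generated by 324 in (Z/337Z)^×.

Since 324 ∈ (Z/337Z)^×, its order divides φ(337) = 337 − 1 = 336 = 2^4 · 3 · 7.
Divisors of 336: 1, 2, 3, 4, 6, 7, 8, 12, 14, 16, 21, 24, 28, 42, 48, 56, 84, 112, 168, 336.
Evaluate successive powers at the divisors of 336:
324^1 ≡ 324
324^2 ≡ 169
324^3 ≡ 162
324^4 ≡ 253
324^6 ≡ 295
324^7 ≡ 209
324^8 ≡ 316
324^12 ≡ 79
324^14 ≡ 208
324^16 ≡ 104
324^21 ≡ 336
324^24 ≡ 175
324^28 ≡ 128
324^42 ≡ 1
Hence ord(324) = 42.

42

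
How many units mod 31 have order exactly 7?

φ(31) = 31 − 1 = 30 = 2 · 3 · 5.
In a cyclic group of order 30, there are φ(d) elements of order d for each divisor d of 30, and zero for non-divisors.
Here 30 is not a multiple of 7, so there are no elements of order 7.

0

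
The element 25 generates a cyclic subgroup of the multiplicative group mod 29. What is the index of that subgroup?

Since 25 ∈ (Z/29Z)^×, its order divides φ(29) = 29 − 1 = 28 = 2^2 · 7.
Divisors of 28: 1, 2, 4, 7, 14, 28.
Evaluate successive powers at the divisors of 28:
25^1 ≡ 25 (mod 29)
25^2 ≡ 16 (mod 29)
25^4 ≡ 24 (mod 29)
25^7 ≡ 1 (mod 29) ✓
Thus |⟨25⟩| = ord(25) = 7.
[(Z/29Z)^× : ⟨25⟩] = 28/7 = 4.

4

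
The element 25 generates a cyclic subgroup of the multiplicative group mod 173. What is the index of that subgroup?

The order of 25 must divide φ(173) = 173 − 1 = 172 = 2^2 · 43.
Divisors of 172: 1, 2, 4, 43, 86, 172.
Test each divisor d:
25^1 ≡ 25 (mod 173)
25^2 ≡ 106 (mod 173)
25^4 ≡ 164 (mod 173)
25^43 ≡ 172 (mod 173)
25^86 ≡ 1 (mod 173) ✓
Thus |⟨25⟩| = ord(25) = 86.
[(Z/173Z)^× : ⟨25⟩] = 172/86 = 2.

2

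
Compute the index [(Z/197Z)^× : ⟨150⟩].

4

By Lagrange's theorem, ord_197(150) divides φ(197) = 197 − 1 = 196 = 2^2 · 7^2.
Divisors of 196: 1, 2, 4, 7, 14, 28, 49, 98, 196.
Evaluate successive powers at the divisors of 196:
150^1 ≡ 150
150^2 ≡ 42
150^4 ≡ 188
150^7 ≡ 36
150^14 ≡ 114
150^28 ≡ 191
150^49 ≡ 1
The order of 150 is 49, so the subgroup it generates has 49 elements.
The index is φ(197) / ord(150) = 196 / 49 = 4.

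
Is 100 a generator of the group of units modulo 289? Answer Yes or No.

No

φ(289) = φ(17^2) = 17·(17−1) = 272 = 2^4 · 17.
An element g generates (Z/289Z)^× iff g^(272/q) ≢ 1 (mod 289) for each prime q ∈ {2, 17}.
100^136 ≡ 1 (mod 289)  [q = 2: ≡ 1 ✗]
100^16 ≡ 273 (mod 289)  [q = 17: ≢ 1 ✓]
Since 100^136 ≡ 1, the order of 100 divides 136 < 272, so 100 is not a primitive root.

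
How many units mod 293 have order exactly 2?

φ(293) = 293 − 1 = 292 = 2^2 · 73.
Since (Z/293Z)^× is cyclic of order 292, the number of elements of order d is φ(d) when d | 292 and 0 otherwise.
2 | 292, and φ(2) = 2 − 1 = 1.

1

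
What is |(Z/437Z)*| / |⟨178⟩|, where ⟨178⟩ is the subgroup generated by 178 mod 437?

6

The order of 178 must divide φ(437) = φ(19·23) = (19−1)·(23−1) = 18·22 = 396 = 2^2 · 3^2 · 11.
Divisors of 396: 1, 2, 3, 4, 6, 9, 11, 12, 18, 22, 33, 36, 44, 66, 99, 132, 198, 396.
Test each divisor d:
178^1 ≡ 178
178^2 ≡ 220
178^3 ≡ 267
178^4 ≡ 330
178^6 ≡ 58
178^9 ≡ 191
178^11 ≡ 68
178^12 ≡ 305
178^18 ≡ 210
178^22 ≡ 254
178^33 ≡ 229
178^36 ≡ 400
178^44 ≡ 277
178^66 ≡ 1
The order of 178 is 66, so the subgroup it generates has 66 elements.
The index is φ(437) / ord(178) = 396 / 66 = 6.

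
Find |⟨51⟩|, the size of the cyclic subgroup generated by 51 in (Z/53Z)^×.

ord(51) | φ(53) = 53 − 1 = 52 = 2^2 · 13.
Divisors of 52: 1, 2, 4, 13, 26, 52.
Check 51^d mod 53 for each divisor in increasing order:
51^1 ≡ 51 (mod 53)
51^2 ≡ 4 (mod 53)
51^4 ≡ 16 (mod 53)
51^13 ≡ 23 (mod 53)
51^26 ≡ 52 (mod 53)
51^52 ≡ 1 (mod 53) ✓
The smallest such exponent is 52, so the order of 51 is 52.

52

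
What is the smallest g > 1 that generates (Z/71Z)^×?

7

φ(71) = 71 − 1 = 70 = 2 · 5 · 7.
g is a primitive root iff g^(70/q) ≢ 1 (mod 71) for each prime q ∈ {2, 5, 7}.
g = 2: 2^35 ≡ 1 — hits 1, so not a primitive root.
g = 3: 3^35 ≡ 1 — hits 1, so not a primitive root.
g = 4: 4^35 ≡ 1 — hits 1, so not a primitive root.
g = 5: 5^35 ≡ 1 — hits 1, so not a primitive root.
g = 6: 6^35 ≡ 1 — hits 1, so not a primitive root.
g = 7: 7^35 ≡ 70; 7^14 ≡ 54; 7^10 ≡ 45 — none is 1, so 7 is a primitive root.
So 7 is the smallest generator of (Z/71Z)^×.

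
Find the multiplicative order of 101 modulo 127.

126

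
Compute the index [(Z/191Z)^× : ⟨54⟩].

2

ord(54) | φ(191) = 191 − 1 = 190 = 2 · 5 · 19.
Divisors of 190: 1, 2, 5, 10, 19, 38, 95, 190.
Check 54^d mod 191 for each divisor in increasing order:
54^1 ≡ 54
54^2 ≡ 51
54^5 ≡ 69
54^10 ≡ 177
54^19 ≡ 39
54^38 ≡ 184
54^95 ≡ 1
So ord_191(54) = 95, hence |⟨54⟩| = 95.
The index is φ(191) / ord(54) = 190 / 95 = 2.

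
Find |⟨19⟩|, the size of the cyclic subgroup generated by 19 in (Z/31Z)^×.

The order of 19 must divide φ(31) = 31 − 1 = 30 = 2 · 3 · 5.
Divisors of 30: 1, 2, 3, 5, 6, 10, 15, 30.
Compute 19^d (mod 31) for the divisors d until we hit 1:
19^1 ≡ 19
19^2 ≡ 20
19^3 ≡ 8
19^5 ≡ 5
19^6 ≡ 2
19^10 ≡ 25
19^15 ≡ 1
So ord_31(19) = 15.

15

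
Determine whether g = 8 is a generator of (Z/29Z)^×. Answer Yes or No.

Yes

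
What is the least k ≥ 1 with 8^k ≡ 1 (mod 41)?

20

By Lagrange's theorem, ord_41(8) divides φ(41) = 41 − 1 = 40 = 2^3 · 5.
Divisors of 40: 1, 2, 4, 5, 8, 10, 20, 40.
Compute 8^d (mod 41) for the divisors d until we hit 1:
8^1 ≡ 8
8^2 ≡ 23
8^4 ≡ 37
8^5 ≡ 9
8^8 ≡ 16
8^10 ≡ 40
8^20 ≡ 1
The smallest such exponent is 20, so the order of 8 is 20.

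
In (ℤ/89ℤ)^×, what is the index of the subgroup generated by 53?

The order of 53 must divide φ(89) = 89 − 1 = 88 = 2^3 · 11.
Divisors of 88: 1, 2, 4, 8, 11, 22, 44, 88.
Test each divisor d:
53^1 ≡ 53
53^2 ≡ 50
53^4 ≡ 8
53^8 ≡ 64
53^11 ≡ 55
53^22 ≡ 88
53^44 ≡ 1
The order of 53 is 44, so the subgroup it generates has 44 elements.
The index is φ(89) / ord(53) = 88 / 44 = 2.

2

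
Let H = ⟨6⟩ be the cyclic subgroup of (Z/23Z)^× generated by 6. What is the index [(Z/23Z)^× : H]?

2

The order of 6 must divide φ(23) = 23 − 1 = 22 = 2 · 11.
Divisors of 22: 1, 2, 11, 22.
Evaluate successive powers at the divisors of 22:
6^1 ≡ 6
6^2 ≡ 13
6^11 ≡ 1
The order of 6 is 11, so the subgroup it generates has 11 elements.
[(Z/23Z)^× : ⟨6⟩] = 22/11 = 2.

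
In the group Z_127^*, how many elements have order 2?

1

φ(127) = 127 − 1 = 126 = 2 · 3^2 · 7.
In a cyclic group of order 126, there are φ(d) elements of order d for each divisor d of 126, and zero for non-divisors.
2 | 126, and φ(2) = 2 − 1 = 1.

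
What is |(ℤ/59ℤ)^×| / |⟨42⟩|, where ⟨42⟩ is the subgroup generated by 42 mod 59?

The order of 42 must divide φ(59) = 59 − 1 = 58 = 2 · 29.
Divisors of 58: 1, 2, 29, 58.
Compute 42^d (mod 59) for the divisors d until we hit 1:
42^1 ≡ 42 (mod 59)
42^2 ≡ 53 (mod 59)
42^29 ≡ 58 (mod 59)
42^58 ≡ 1 (mod 59) ✓
The order of 42 is 58, so the subgroup it generates has 58 elements.
The index is φ(59) / ord(42) = 58 / 58 = 1.

1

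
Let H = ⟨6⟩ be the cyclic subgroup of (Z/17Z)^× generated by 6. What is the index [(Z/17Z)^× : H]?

1

ord(6) | φ(17) = 17 − 1 = 16 = 2^4.
Divisors of 16: 1, 2, 4, 8, 16.
Evaluate successive powers at the divisors of 16:
6^1 ≡ 6 (mod 17)
6^2 ≡ 2 (mod 17)
6^4 ≡ 4 (mod 17)
6^8 ≡ 16 (mod 17)
6^16 ≡ 1 (mod 17) ✓
Thus |⟨6⟩| = ord(6) = 16.
Index = |(Z/17Z)^×| / |⟨6⟩| = 16 / 16 = 1.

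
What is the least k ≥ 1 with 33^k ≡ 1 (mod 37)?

By Lagrange's theorem, ord_37(33) divides φ(37) = 37 − 1 = 36 = 2^2 · 3^2.
Divisors of 36: 1, 2, 3, 4, 6, 9, 12, 18, 36.
Compute 33^d (mod 37) for the divisors d until we hit 1:
33^1 ≡ 33 (mod 37)
33^2 ≡ 16 (mod 37)
33^3 ≡ 10 (mod 37)
33^4 ≡ 34 (mod 37)
33^6 ≡ 26 (mod 37)
33^9 ≡ 1 (mod 37) ✓
Therefore the multiplicative order of 33 modulo 37 is 9.

9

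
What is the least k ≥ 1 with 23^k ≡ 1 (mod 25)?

20

By Lagrange's theorem, ord_25(23) divides φ(25) = φ(5^2) = 5·(5−1) = 20 = 2^2 · 5.
Divisors of 20: 1, 2, 4, 5, 10, 20.
Evaluate successive powers at the divisors of 20:
23^1 ≡ 23 (mod 25)
23^2 ≡ 4 (mod 25)
23^4 ≡ 16 (mod 25)
23^5 ≡ 18 (mod 25)
23^10 ≡ 24 (mod 25)
23^20 ≡ 1 (mod 25) ✓
Hence ord(23) = 20.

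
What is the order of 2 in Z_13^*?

12

By Lagrange's theorem, ord_13(2) divides φ(13) = 13 − 1 = 12 = 2^2 · 3.
Divisors of 12: 1, 2, 3, 4, 6, 12.
Check 2^d mod 13 for each divisor in increasing order:
2^1 ≡ 2 (mod 13)
2^2 ≡ 4 (mod 13)
2^3 ≡ 8 (mod 13)
2^4 ≡ 3 (mod 13)
2^6 ≡ 12 (mod 13)
2^12 ≡ 1 (mod 13) ✓
So ord_13(2) = 12.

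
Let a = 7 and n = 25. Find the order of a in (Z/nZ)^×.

4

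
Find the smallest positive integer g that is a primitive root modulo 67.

2

φ(67) = 67 − 1 = 66 = 2 · 3 · 11.
Test candidates g = 2, 3, … against the prime factors q ∈ {2, 3, 11} of φ(67): g is a generator iff g^(66/q) ≢ 1 for every such q.
g = 2: 2^33 ≡ 66; 2^22 ≡ 37; 2^6 ≡ 64 — none is 1, so 2 is a primitive root.
The smallest primitive root modulo 67 is 2.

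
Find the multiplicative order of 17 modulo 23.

22

By Lagrange's theorem, ord_23(17) divides φ(23) = 23 − 1 = 22 = 2 · 11.
Divisors of 22: 1, 2, 11, 22.
Compute 17^d (mod 23) for the divisors d until we hit 1:
17^1 ≡ 17
17^2 ≡ 13
17^11 ≡ 22
17^22 ≡ 1
The smallest such exponent is 22, so the order of 17 is 22.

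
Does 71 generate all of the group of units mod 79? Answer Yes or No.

φ(79) = 79 − 1 = 78 = 2 · 3 · 13.
71 is a primitive root mod 79 iff 71^(φ(79)/q) ≢ 1 for every prime q | φ(79), i.e. q ∈ {2, 3, 13}.
71^39 ≡ 78 (mod 79)  [q = 2: ≢ 1 ✓]
71^26 ≡ 1 (mod 79)  [q = 3: ≡ 1 ✗]
71^6 ≡ 22 (mod 79)  [q = 13: ≢ 1 ✓]
71^26 ≡ 1 shows ord(71) | 26, strictly less than φ(79); not a primitive root.

No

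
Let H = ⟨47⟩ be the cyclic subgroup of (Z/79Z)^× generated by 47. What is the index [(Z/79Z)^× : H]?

By Lagrange's theorem, ord_79(47) divides φ(79) = 79 − 1 = 78 = 2 · 3 · 13.
Divisors of 78: 1, 2, 3, 6, 13, 26, 39, 78.
Evaluate successive powers at the divisors of 78:
47^1 ≡ 47 (mod 79)
47^2 ≡ 76 (mod 79)
47^3 ≡ 17 (mod 79)
47^6 ≡ 52 (mod 79)
47^13 ≡ 56 (mod 79)
47^26 ≡ 55 (mod 79)
47^39 ≡ 78 (mod 79)
47^78 ≡ 1 (mod 79) ✓
The order of 47 is 78, so the subgroup it generates has 78 elements.
[(Z/79Z)^× : ⟨47⟩] = 78/78 = 1.

1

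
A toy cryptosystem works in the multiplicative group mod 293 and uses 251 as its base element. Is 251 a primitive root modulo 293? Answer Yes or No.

Yes

φ(293) = 293 − 1 = 292 = 2^2 · 73.
251 is a primitive root mod 293 iff 251^(φ(293)/q) ≢ 1 for every prime q | φ(293), i.e. q ∈ {2, 73}.
251^146 ≡ 292 (mod 293)  [q = 2: ≢ 1 ✓]
251^4 ≡ 36 (mod 293)  [q = 73: ≢ 1 ✓]
All checks pass, so 251 has order 292 and is a primitive root modulo 293.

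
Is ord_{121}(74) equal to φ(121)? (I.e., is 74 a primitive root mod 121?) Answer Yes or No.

φ(121) = φ(11^2) = 11·(11−1) = 110 = 2 · 5 · 11.
An element g generates (Z/121Z)^× iff g^(110/q) ≢ 1 (mod 121) for each prime q ∈ {2, 5, 11}.
74^55 ≡ 120 (mod 121)  [q = 2: ≢ 1 ✓]
74^22 ≡ 9 (mod 121)  [q = 5: ≢ 1 ✓]
74^10 ≡ 67 (mod 121)  [q = 11: ≢ 1 ✓]
Every test exponent gives a nontrivial residue, hence 74 generates the full group.

Yes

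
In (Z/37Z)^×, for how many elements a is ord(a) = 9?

6

φ(37) = 37 − 1 = 36 = 2^2 · 3^2.
Since (Z/37Z)^× is cyclic of order 36, the number of elements of order d is φ(d) when d | 36 and 0 otherwise.
9 = 3^2 divides 36, and φ(9) = 6.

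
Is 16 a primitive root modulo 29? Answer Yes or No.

No

φ(29) = 29 − 1 = 28 = 2^2 · 7.
16 is a primitive root mod 29 iff 16^(φ(29)/q) ≢ 1 for every prime q | φ(29), i.e. q ∈ {2, 7}.
16^14 ≡ 1 (mod 29)  [q = 2: ≡ 1 ✗]
16^4 ≡ 25 (mod 29)  [q = 7: ≢ 1 ✓]
16^14 ≡ 1 shows ord(16) | 14, strictly less than φ(29); not a primitive root.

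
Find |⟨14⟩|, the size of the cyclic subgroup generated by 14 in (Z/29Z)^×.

28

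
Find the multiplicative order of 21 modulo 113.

ord(21) | φ(113) = 113 − 1 = 112 = 2^4 · 7.
Divisors of 112: 1, 2, 4, 7, 8, 14, 16, 28, 56, 112.
Test each divisor d:
21^1 ≡ 21
21^2 ≡ 102
21^4 ≡ 8
21^7 ≡ 73
21^8 ≡ 64
21^14 ≡ 18
21^16 ≡ 28
21^28 ≡ 98
21^56 ≡ 112
21^112 ≡ 1
So ord_113(21) = 112.

112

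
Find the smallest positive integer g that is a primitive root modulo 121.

2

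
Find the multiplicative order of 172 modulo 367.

366

ord(172) | φ(367) = 367 − 1 = 366 = 2 · 3 · 61.
Divisors of 366: 1, 2, 3, 6, 61, 122, 183, 366.
Test each divisor d:
172^1 ≡ 172
172^2 ≡ 224
172^3 ≡ 360
172^6 ≡ 49
172^61 ≡ 284
172^122 ≡ 283
172^183 ≡ 366
172^366 ≡ 1
Therefore the multiplicative order of 172 modulo 367 is 366.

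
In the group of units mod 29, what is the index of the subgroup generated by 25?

4

Since 25 ∈ (Z/29Z)^×, its order divides φ(29) = 29 − 1 = 28 = 2^2 · 7.
Divisors of 28: 1, 2, 4, 7, 14, 28.
Compute 25^d (mod 29) for the divisors d until we hit 1:
25^1 ≡ 25 (mod 29)
25^2 ≡ 16 (mod 29)
25^4 ≡ 24 (mod 29)
25^7 ≡ 1 (mod 29) ✓
So ord_29(25) = 7, hence |⟨25⟩| = 7.
The index is φ(29) / ord(25) = 28 / 7 = 4.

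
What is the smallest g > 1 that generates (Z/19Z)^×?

2

φ(19) = 19 − 1 = 18 = 2 · 3^2.
Test candidates g = 2, 3, … against the prime factors q ∈ {2, 3} of φ(19): g is a generator iff g^(18/q) ≢ 1 for every such q.
g = 2: 2^9 ≡ 18; 2^6 ≡ 7 — none is 1, so 2 is a primitive root.
So 2 is the smallest generator of (Z/19Z)^×.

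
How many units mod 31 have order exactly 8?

φ(31) = 31 − 1 = 30 = 2 · 3 · 5.
(Z/31Z)^× is cyclic (|G| = 30); a cyclic group of order m has exactly φ(d) elements of each order d | m, and none otherwise.
8 does not divide 30, so no element of (Z/31Z)^× has order 8.

0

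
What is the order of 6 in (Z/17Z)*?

16

The order of 6 must divide φ(17) = 17 − 1 = 16 = 2^4.
Divisors of 16: 1, 2, 4, 8, 16.
Compute 6^d (mod 17) for the divisors d until we hit 1:
6^1 ≡ 6
6^2 ≡ 2
6^4 ≡ 4
6^8 ≡ 16
6^16 ≡ 1
Hence ord(6) = 16.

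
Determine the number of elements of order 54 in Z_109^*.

18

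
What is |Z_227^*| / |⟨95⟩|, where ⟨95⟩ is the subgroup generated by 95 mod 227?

ord(95) | φ(227) = 227 − 1 = 226 = 2 · 113.
Divisors of 226: 1, 2, 113, 226.
Evaluate successive powers at the divisors of 226:
95^1 ≡ 95
95^2 ≡ 172
95^113 ≡ 226
95^226 ≡ 1
So ord_227(95) = 226, hence |⟨95⟩| = 226.
Index = |(Z/227Z)^×| / |⟨95⟩| = 226 / 226 = 1.

1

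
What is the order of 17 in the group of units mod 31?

ord(17) | φ(31) = 31 − 1 = 30 = 2 · 3 · 5.
Divisors of 30: 1, 2, 3, 5, 6, 10, 15, 30.
Compute 17^d (mod 31) for the divisors d until we hit 1:
17^1 ≡ 17
17^2 ≡ 10
17^3 ≡ 15
17^5 ≡ 26
17^6 ≡ 8
17^10 ≡ 25
17^15 ≡ 30
17^30 ≡ 1
Therefore the multiplicative order of 17 modulo 31 is 30.

30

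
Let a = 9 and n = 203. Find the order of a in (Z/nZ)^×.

Since 9 ∈ (Z/203Z)^×, its order divides φ(203) = φ(7·29) = (7−1)·(29−1) = 6·28 = 168 = 2^3 · 3 · 7.
Divisors of 168: 1, 2, 3, 4, 6, 7, 8, 12, 14, 21, 24, 28, 42, 56, 84, 168.
Test each divisor d:
9^1 ≡ 9
9^2 ≡ 81
9^3 ≡ 120
9^4 ≡ 65
9^6 ≡ 190
9^7 ≡ 86
9^8 ≡ 165
9^12 ≡ 169
9^14 ≡ 88
9^21 ≡ 57
9^24 ≡ 141
9^28 ≡ 30
9^42 ≡ 1
Hence ord(9) = 42.

42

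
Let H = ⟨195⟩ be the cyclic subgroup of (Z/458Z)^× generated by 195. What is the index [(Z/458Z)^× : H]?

3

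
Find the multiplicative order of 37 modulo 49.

21

Since 37 ∈ (Z/49Z)^×, its order divides φ(49) = φ(7^2) = 7·(7−1) = 42 = 2 · 3 · 7.
Divisors of 42: 1, 2, 3, 6, 7, 14, 21, 42.
Evaluate successive powers at the divisors of 42:
37^1 ≡ 37 (mod 49)
37^2 ≡ 46 (mod 49)
37^3 ≡ 36 (mod 49)
37^6 ≡ 22 (mod 49)
37^7 ≡ 30 (mod 49)
37^14 ≡ 18 (mod 49)
37^21 ≡ 1 (mod 49) ✓
Hence ord(37) = 21.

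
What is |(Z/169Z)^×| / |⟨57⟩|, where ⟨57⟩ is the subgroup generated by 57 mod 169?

By Lagrange's theorem, ord_169(57) divides φ(169) = φ(13^2) = 13·(13−1) = 156 = 2^2 · 3 · 13.
Divisors of 156: 1, 2, 3, 4, 6, 12, 13, 26, 39, 52, 78, 156.
Check 57^d mod 169 for each divisor in increasing order:
57^1 ≡ 57 (mod 169)
57^2 ≡ 38 (mod 169)
57^3 ≡ 138 (mod 169)
57^4 ≡ 92 (mod 169)
57^6 ≡ 116 (mod 169)
57^12 ≡ 105 (mod 169)
57^13 ≡ 70 (mod 169)
57^26 ≡ 168 (mod 169)
57^39 ≡ 99 (mod 169)
57^52 ≡ 1 (mod 169) ✓
So ord_169(57) = 52, hence |⟨57⟩| = 52.
Index = |(Z/169Z)^×| / |⟨57⟩| = 156 / 52 = 3.

3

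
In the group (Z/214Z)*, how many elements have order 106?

52

φ(214) = φ(2)·φ(107) = 1·106 = 106 = 2 · 53.
Since (Z/214Z)^× is cyclic of order 106, the number of elements of order d is φ(d) when d | 106 and 0 otherwise.
106 = 2 · 53 divides 106, and φ(106) = 52.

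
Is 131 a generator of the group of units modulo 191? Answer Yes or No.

Yes

φ(191) = 191 − 1 = 190 = 2 · 5 · 19.
It suffices to check that the order of 131 is not a proper divisor of 190: compute 131^(190/q) for q ∈ {2, 5, 19}.
131^95 ≡ 190 (mod 191)  [q = 2: ≢ 1 ✓]
131^38 ≡ 49 (mod 191)  [q = 5: ≢ 1 ✓]
131^10 ≡ 150 (mod 191)  [q = 19: ≢ 1 ✓]
All checks pass, so 131 has order 190 and is a primitive root modulo 191.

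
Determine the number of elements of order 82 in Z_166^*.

φ(166) = φ(2)·φ(83) = 1·82 = 82 = 2 · 41.
(Z/166Z)^× is cyclic (|G| = 82); a cyclic group of order m has exactly φ(d) elements of each order d | m, and none otherwise.
82 = 2 · 41 divides 82, and φ(82) = 40.

40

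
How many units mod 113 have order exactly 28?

φ(113) = 113 − 1 = 112 = 2^4 · 7.
Since (Z/113Z)^× is cyclic of order 112, the number of elements of order d is φ(d) when d | 112 and 0 otherwise.
28 = 2^2 · 7 divides 112, and φ(28) = 12.

12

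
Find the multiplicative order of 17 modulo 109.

Since 17 ∈ (Z/109Z)^×, its order divides φ(109) = 109 − 1 = 108 = 2^2 · 3^3.
Divisors of 108: 1, 2, 3, 4, 6, 9, 12, 18, 27, 36, 54, 108.
Check 17^d mod 109 for each divisor in increasing order:
17^1 ≡ 17
17^2 ≡ 71
17^3 ≡ 8
17^4 ≡ 27
17^6 ≡ 64
17^9 ≡ 76
17^12 ≡ 63
17^18 ≡ 108
17^27 ≡ 33
17^36 ≡ 1
The smallest such exponent is 36, so the order of 17 is 36.

36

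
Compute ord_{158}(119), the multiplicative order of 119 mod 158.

39

The order of 119 must divide φ(158) = φ(2)·φ(79) = 1·78 = 78 = 2 · 3 · 13.
Divisors of 78: 1, 2, 3, 6, 13, 26, 39, 78.
Test each divisor d:
119^1 ≡ 119 (mod 158)
119^2 ≡ 99 (mod 158)
119^3 ≡ 89 (mod 158)
119^6 ≡ 21 (mod 158)
119^13 ≡ 23 (mod 158)
119^26 ≡ 55 (mod 158)
119^39 ≡ 1 (mod 158) ✓
The smallest such exponent is 39, so the order of 119 is 39.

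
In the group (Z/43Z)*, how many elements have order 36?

0

φ(43) = 43 − 1 = 42 = 2 · 3 · 7.
(Z/43Z)^× is cyclic (|G| = 42); a cyclic group of order m has exactly φ(d) elements of each order d | m, and none otherwise.
36 does not divide 42, so no element of (Z/43Z)^× has order 36.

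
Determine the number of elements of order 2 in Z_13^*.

1

φ(13) = 13 − 1 = 12 = 2^2 · 3.
(Z/13Z)^× is cyclic (|G| = 12); a cyclic group of order m has exactly φ(d) elements of each order d | m, and none otherwise.
2 | 12, and φ(2) = 2 − 1 = 1.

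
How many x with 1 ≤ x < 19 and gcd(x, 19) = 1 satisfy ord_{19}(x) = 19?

φ(19) = 19 − 1 = 18 = 2 · 3^2.
In a cyclic group of order 18, there are φ(d) elements of order d for each divisor d of 18, and zero for non-divisors.
19 does not divide 18, so no element of (Z/19Z)^× has order 19.

0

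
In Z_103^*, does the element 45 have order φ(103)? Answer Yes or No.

Yes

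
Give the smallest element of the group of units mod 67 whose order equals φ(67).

2

φ(67) = 67 − 1 = 66 = 2 · 3 · 11.
Test candidates g = 2, 3, … against the prime factors q ∈ {2, 3, 11} of φ(67): g is a generator iff g^(66/q) ≢ 1 for every such q.
g = 2: 2^33 ≡ 66; 2^22 ≡ 37; 2^6 ≡ 64 — none is 1, so 2 is a primitive root.
Hence the least primitive root of 67 is 2.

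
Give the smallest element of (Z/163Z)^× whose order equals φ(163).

φ(163) = 163 − 1 = 162 = 2 · 3^4.
Test candidates g = 2, 3, … against the prime factors q ∈ {2, 3} of φ(163): g is a generator iff g^(162/q) ≢ 1 for every such q.
g = 2: 2^81 ≡ 162; 2^54 ≡ 104 — none is 1, so 2 is a primitive root.
So 2 is the smallest generator of (Z/163Z)^×.

2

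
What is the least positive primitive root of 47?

φ(47) = 47 − 1 = 46 = 2 · 23.
g is a primitive root iff g^(46/q) ≢ 1 (mod 47) for each prime q ∈ {2, 23}.
g = 2: 2^23 ≡ 1 — hits 1, so not a primitive root.
g = 3: 3^23 ≡ 1 — hits 1, so not a primitive root.
g = 4: 4^23 ≡ 1 — hits 1, so not a primitive root.
g = 5: 5^23 ≡ 46; 5^2 ≡ 25 — none is 1, so 5 is a primitive root.
The smallest primitive root modulo 47 is 5.

5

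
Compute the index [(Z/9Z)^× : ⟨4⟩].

2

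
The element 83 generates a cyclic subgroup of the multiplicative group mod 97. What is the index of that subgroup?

Since 83 ∈ (Z/97Z)^×, its order divides φ(97) = 97 − 1 = 96 = 2^5 · 3.
Divisors of 96: 1, 2, 3, 4, 6, 8, 12, 16, 24, 32, 48, 96.
Compute 83^d (mod 97) for the divisors d until we hit 1:
83^1 ≡ 83 (mod 97)
83^2 ≡ 2 (mod 97)
83^3 ≡ 69 (mod 97)
83^4 ≡ 4 (mod 97)
83^6 ≡ 8 (mod 97)
83^8 ≡ 16 (mod 97)
83^12 ≡ 64 (mod 97)
83^16 ≡ 62 (mod 97)
83^24 ≡ 22 (mod 97)
83^32 ≡ 61 (mod 97)
83^48 ≡ 96 (mod 97)
83^96 ≡ 1 (mod 97) ✓
So ord_97(83) = 96, hence |⟨83⟩| = 96.
Index = |(Z/97Z)^×| / |⟨83⟩| = 96 / 96 = 1.

1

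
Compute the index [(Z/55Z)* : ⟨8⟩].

By Lagrange's theorem, ord_55(8) divides φ(55) = φ(5·11) = (5−1)·(11−1) = 4·10 = 40 = 2^3 · 5.
Divisors of 40: 1, 2, 4, 5, 8, 10, 20, 40.
Test each divisor d:
8^1 ≡ 8 (mod 55)
8^2 ≡ 9 (mod 55)
8^4 ≡ 26 (mod 55)
8^5 ≡ 43 (mod 55)
8^8 ≡ 16 (mod 55)
8^10 ≡ 34 (mod 55)
8^20 ≡ 1 (mod 55) ✓
Thus |⟨8⟩| = ord(8) = 20.
[(Z/55Z)^× : ⟨8⟩] = 40/20 = 2.

2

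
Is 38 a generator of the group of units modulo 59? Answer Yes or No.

φ(59) = 59 − 1 = 58 = 2 · 29.
It suffices to check that the order of 38 is not a proper divisor of 58: compute 38^(58/q) for q ∈ {2, 29}.
38^29 ≡ 58 (mod 59)  [q = 2: ≢ 1 ✓]
38^2 ≡ 28 (mod 59)  [q = 29: ≢ 1 ✓]
None equal 1, so ord_59(38) = 58: 38 is a primitive root.

Yes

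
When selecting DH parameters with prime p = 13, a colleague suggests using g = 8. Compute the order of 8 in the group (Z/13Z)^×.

4

The order of 8 must divide φ(13) = 13 − 1 = 12 = 2^2 · 3.
Divisors of 12: 1, 2, 3, 4, 6, 12.
Compute 8^d (mod 13) for the divisors d until we hit 1:
8^1 ≡ 8 (mod 13)
8^2 ≡ 12 (mod 13)
8^3 ≡ 5 (mod 13)
8^4 ≡ 1 (mod 13) ✓
Therefore the multiplicative order of 8 modulo 13 is 4.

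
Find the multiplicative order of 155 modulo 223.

74

The order of 155 must divide φ(223) = 223 − 1 = 222 = 2 · 3 · 37.
Divisors of 222: 1, 2, 3, 6, 37, 74, 111, 222.
Evaluate successive powers at the divisors of 222:
155^1 ≡ 155 (mod 223)
155^2 ≡ 164 (mod 223)
155^3 ≡ 221 (mod 223)
155^6 ≡ 4 (mod 223)
155^37 ≡ 222 (mod 223)
155^74 ≡ 1 (mod 223) ✓
So ord_223(155) = 74.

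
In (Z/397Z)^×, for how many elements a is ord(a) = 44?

20

φ(397) = 397 − 1 = 396 = 2^2 · 3^2 · 11.
In a cyclic group of order 396, there are φ(d) elements of order d for each divisor d of 396, and zero for non-divisors.
44 = 2^2 · 11 divides 396, and φ(44) = 20.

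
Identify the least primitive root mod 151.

φ(151) = 151 − 1 = 150 = 2 · 3 · 5^2.
g is a primitive root iff g^(150/q) ≢ 1 (mod 151) for each prime q ∈ {2, 3, 5}.
g = 2: 2^75 ≡ 1 — hits 1, so not a primitive root.
g = 3: 3^75 ≡ 150; 3^50 ≡ 1 — hits 1, so not a primitive root.
g = 4: 4^75 ≡ 1 — hits 1, so not a primitive root.
g = 5: 5^75 ≡ 1 — hits 1, so not a primitive root.
g = 6: 6^75 ≡ 150; 6^50 ≡ 32; 6^30 ≡ 59 — none is 1, so 6 is a primitive root.
So 6 is the smallest generator of (Z/151Z)^×.

6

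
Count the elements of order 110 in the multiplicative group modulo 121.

φ(121) = φ(11^2) = 11·(11−1) = 110 = 2 · 5 · 11.
(Z/121Z)^× is cyclic (|G| = 110); a cyclic group of order m has exactly φ(d) elements of each order d | m, and none otherwise.
110 = 2 · 5 · 11 divides 110, and φ(110) = 40.

40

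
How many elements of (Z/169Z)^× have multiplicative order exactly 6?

2

φ(169) = φ(13^2) = 13·(13−1) = 156 = 2^2 · 3 · 13.
(Z/169Z)^× is cyclic (|G| = 156); a cyclic group of order m has exactly φ(d) elements of each order d | m, and none otherwise.
6 = 2 · 3 divides 156, and φ(6) = 2.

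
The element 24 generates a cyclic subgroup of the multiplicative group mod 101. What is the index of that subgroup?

By Lagrange's theorem, ord_101(24) divides φ(101) = 101 − 1 = 100 = 2^2 · 5^2.
Divisors of 100: 1, 2, 4, 5, 10, 20, 25, 50, 100.
Compute 24^d (mod 101) for the divisors d until we hit 1:
24^1 ≡ 24 (mod 101)
24^2 ≡ 71 (mod 101)
24^4 ≡ 92 (mod 101)
24^5 ≡ 87 (mod 101)
24^10 ≡ 95 (mod 101)
24^20 ≡ 36 (mod 101)
24^25 ≡ 1 (mod 101) ✓
Thus |⟨24⟩| = ord(24) = 25.
Index = |(Z/101Z)^×| / |⟨24⟩| = 100 / 25 = 4.

4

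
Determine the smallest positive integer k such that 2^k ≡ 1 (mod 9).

6

The order of 2 must divide φ(9) = φ(3^2) = 3·(3−1) = 6 = 2 · 3.
Divisors of 6: 1, 2, 3, 6.
Evaluate successive powers at the divisors of 6:
2^1 ≡ 2 (mod 9)
2^2 ≡ 4 (mod 9)
2^3 ≡ 8 (mod 9)
2^6 ≡ 1 (mod 9) ✓
Hence ord(2) = 6.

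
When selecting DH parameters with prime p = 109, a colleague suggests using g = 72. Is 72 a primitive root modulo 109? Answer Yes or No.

Yes

φ(109) = 109 − 1 = 108 = 2^2 · 3^3.
An element g generates (Z/109Z)^× iff g^(108/q) ≢ 1 (mod 109) for each prime q ∈ {2, 3}.
72^54 ≡ 108 (mod 109)  [q = 2: ≢ 1 ✓]
72^36 ≡ 45 (mod 109)  [q = 3: ≢ 1 ✓]
None equal 1, so ord_109(72) = 108: 72 is a primitive root.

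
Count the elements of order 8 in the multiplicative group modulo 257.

φ(257) = 257 − 1 = 256 = 2^8.
In a cyclic group of order 256, there are φ(d) elements of order d for each divisor d of 256, and zero for non-divisors.
8 = 2^3 divides 256, and φ(8) = 4.

4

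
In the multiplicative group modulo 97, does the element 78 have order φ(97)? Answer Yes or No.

φ(97) = 97 − 1 = 96 = 2^5 · 3.
It suffices to check that the order of 78 is not a proper divisor of 96: compute 78^(96/q) for q ∈ {2, 3}.
78^48 ≡ 96 (mod 97)  [q = 2: ≢ 1 ✓]
78^32 ≡ 1 (mod 97)  [q = 3: ≡ 1 ✗]
78^32 ≡ 1 shows ord(78) | 32, strictly less than φ(97); not a primitive root.

No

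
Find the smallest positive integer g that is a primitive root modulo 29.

2

φ(29) = 29 − 1 = 28 = 2^2 · 7.
g is a primitive root iff g^(28/q) ≢ 1 (mod 29) for each prime q ∈ {2, 7}.
g = 2: 2^14 ≡ 28; 2^4 ≡ 16 — none is 1, so 2 is a primitive root.
The smallest primitive root modulo 29 is 2.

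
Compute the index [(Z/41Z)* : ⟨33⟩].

2

By Lagrange's theorem, ord_41(33) divides φ(41) = 41 − 1 = 40 = 2^3 · 5.
Divisors of 40: 1, 2, 4, 5, 8, 10, 20, 40.
Compute 33^d (mod 41) for the divisors d until we hit 1:
33^1 ≡ 33 (mod 41)
33^2 ≡ 23 (mod 41)
33^4 ≡ 37 (mod 41)
33^5 ≡ 32 (mod 41)
33^8 ≡ 16 (mod 41)
33^10 ≡ 40 (mod 41)
33^20 ≡ 1 (mod 41) ✓
So ord_41(33) = 20, hence |⟨33⟩| = 20.
Index = |(Z/41Z)^×| / |⟨33⟩| = 40 / 20 = 2.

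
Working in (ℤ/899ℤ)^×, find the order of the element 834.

ord(834) | φ(899) = φ(29·31) = (29−1)·(31−1) = 28·30 = 840 = 2^3 · 3 · 5 · 7.
Divisors of 840: 1, 2, 3, 4, 5, 6, 7, 8, 10, 12, 14, 15, 20, 21, 24, 28, 30, 35, 40, 42, 56, 60, 70, 84, 105, 120, 140, 168, 210, 280, 420, 840.
Compute 834^d (mod 899) for the divisors d until we hit 1:
834^1 ≡ 834 (mod 899)
834^2 ≡ 629 (mod 899)
834^3 ≡ 469 (mod 899)
834^4 ≡ 81 (mod 899)
834^5 ≡ 129 (mod 899)
834^6 ≡ 605 (mod 899)
834^7 ≡ 231 (mod 899)
834^8 ≡ 268 (mod 899)
834^10 ≡ 459 (mod 899)
834^12 ≡ 132 (mod 899)
834^14 ≡ 320 (mod 899)
834^15 ≡ 776 (mod 899)
834^20 ≡ 315 (mod 899)
834^21 ≡ 202 (mod 899)
834^24 ≡ 343 (mod 899)
834^28 ≡ 813 (mod 899)
834^30 ≡ 745 (mod 899)
834^35 ≡ 811 (mod 899)
834^40 ≡ 335 (mod 899)
834^42 ≡ 349 (mod 899)
834^56 ≡ 204 (mod 899)
834^60 ≡ 342 (mod 899)
834^70 ≡ 552 (mod 899)
834^84 ≡ 436 (mod 899)
834^105 ≡ 869 (mod 899)
834^120 ≡ 94 (mod 899)
834^140 ≡ 842 (mod 899)
834^168 ≡ 407 (mod 899)
834^210 ≡ 1 (mod 899) ✓
The smallest such exponent is 210, so the order of 834 is 210.

210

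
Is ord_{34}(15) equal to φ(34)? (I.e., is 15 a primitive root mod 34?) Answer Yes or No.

φ(34) = φ(2)·φ(17) = 1·16 = 16 = 2^4.
15 is a primitive root mod 34 iff 15^(φ(34)/q) ≢ 1 for every prime q | φ(34), i.e. q ∈ {2}.
15^8 ≡ 1 (mod 34)  [q = 2: ≡ 1 ✗]
The check at q = 2 fails, so 15 generates a proper subgroup.

No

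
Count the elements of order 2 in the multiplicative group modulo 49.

φ(49) = φ(7^2) = 7·(7−1) = 42 = 2 · 3 · 7.
(Z/49Z)^× is cyclic (|G| = 42); a cyclic group of order m has exactly φ(d) elements of each order d | m, and none otherwise.
2 | 42, and φ(2) = 2 − 1 = 1.

1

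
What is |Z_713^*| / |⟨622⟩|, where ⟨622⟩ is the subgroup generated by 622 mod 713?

The order of 622 must divide φ(713) = φ(23·31) = (23−1)·(31−1) = 22·30 = 660 = 2^2 · 3 · 5 · 11.
Divisors of 660: 1, 2, 3, 4, 5, 6, 10, 11, 12, 15, 20, 22, 30, 33, 44, 55, 60, 66, 110, 132, 165, 220, 330, 660.
Test each divisor d:
622^1 ≡ 622 (mod 713)
622^2 ≡ 438 (mod 713)
622^3 ≡ 70 (mod 713)
622^4 ≡ 47 (mod 713)
622^5 ≡ 1 (mod 713) ✓
So ord_713(622) = 5, hence |⟨622⟩| = 5.
The index is φ(713) / ord(622) = 660 / 5 = 132.

132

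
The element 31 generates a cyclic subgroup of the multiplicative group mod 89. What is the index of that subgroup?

The order of 31 must divide φ(89) = 89 − 1 = 88 = 2^3 · 11.
Divisors of 88: 1, 2, 4, 8, 11, 22, 44, 88.
Compute 31^d (mod 89) for the divisors d until we hit 1:
31^1 ≡ 31
31^2 ≡ 71
31^4 ≡ 57
31^8 ≡ 45
31^11 ≡ 77
31^22 ≡ 55
31^44 ≡ 88
31^88 ≡ 1
The order of 31 is 88, so the subgroup it generates has 88 elements.
Index = |(Z/89Z)^×| / |⟨31⟩| = 88 / 88 = 1.

1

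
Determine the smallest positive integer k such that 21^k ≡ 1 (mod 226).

ord(21) | φ(226) = φ(2)·φ(113) = 1·112 = 112 = 2^4 · 7.
Divisors of 112: 1, 2, 4, 7, 8, 14, 16, 28, 56, 112.
Check 21^d mod 226 for each divisor in increasing order:
21^1 ≡ 21 (mod 226)
21^2 ≡ 215 (mod 226)
21^4 ≡ 121 (mod 226)
21^7 ≡ 73 (mod 226)
21^8 ≡ 177 (mod 226)
21^14 ≡ 131 (mod 226)
21^16 ≡ 141 (mod 226)
21^28 ≡ 211 (mod 226)
21^56 ≡ 225 (mod 226)
21^112 ≡ 1 (mod 226) ✓
Therefore the multiplicative order of 21 modulo 226 is 112.

112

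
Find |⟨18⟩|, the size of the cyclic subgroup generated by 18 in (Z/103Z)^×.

51

ord(18) | φ(103) = 103 − 1 = 102 = 2 · 3 · 17.
Divisors of 102: 1, 2, 3, 6, 17, 34, 51, 102.
Test each divisor d:
18^1 ≡ 18
18^2 ≡ 15
18^3 ≡ 64
18^6 ≡ 79
18^17 ≡ 56
18^34 ≡ 46
18^51 ≡ 1
Hence ord(18) = 51.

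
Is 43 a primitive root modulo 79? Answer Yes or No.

φ(79) = 79 − 1 = 78 = 2 · 3 · 13.
An element g generates (Z/79Z)^× iff g^(78/q) ≢ 1 (mod 79) for each prime q ∈ {2, 3, 13}.
43^39 ≡ 78 (mod 79)  [q = 2: ≢ 1 ✓]
43^26 ≡ 23 (mod 79)  [q = 3: ≢ 1 ✓]
43^6 ≡ 62 (mod 79)  [q = 13: ≢ 1 ✓]
Every test exponent gives a nontrivial residue, hence 43 generates the full group.

Yes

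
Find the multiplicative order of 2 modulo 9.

6

ord(2) | φ(9) = φ(3^2) = 3·(3−1) = 6 = 2 · 3.
Divisors of 6: 1, 2, 3, 6.
Test each divisor d:
2^1 ≡ 2 (mod 9)
2^2 ≡ 4 (mod 9)
2^3 ≡ 8 (mod 9)
2^6 ≡ 1 (mod 9) ✓
The smallest such exponent is 6, so the order of 2 is 6.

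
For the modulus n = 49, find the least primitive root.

3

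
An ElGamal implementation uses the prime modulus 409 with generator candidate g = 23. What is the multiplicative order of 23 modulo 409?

By Lagrange's theorem, ord_409(23) divides φ(409) = 409 − 1 = 408 = 2^3 · 3 · 17.
Divisors of 408: 1, 2, 3, 4, 6, 8, 12, 17, 24, 34, 51, 68, 102, 136, 204, 408.
Test each divisor d:
23^1 ≡ 23 (mod 409)
23^2 ≡ 120 (mod 409)
23^3 ≡ 306 (mod 409)
23^4 ≡ 85 (mod 409)
23^6 ≡ 384 (mod 409)
23^8 ≡ 272 (mod 409)
23^12 ≡ 216 (mod 409)
23^17 ≡ 192 (mod 409)
23^24 ≡ 30 (mod 409)
23^34 ≡ 54 (mod 409)
23^51 ≡ 143 (mod 409)
23^68 ≡ 53 (mod 409)
23^102 ≡ 408 (mod 409)
23^136 ≡ 355 (mod 409)
23^204 ≡ 1 (mod 409) ✓
So ord_409(23) = 204.

204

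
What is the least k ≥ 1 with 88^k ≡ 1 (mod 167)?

83

ord(88) | φ(167) = 167 − 1 = 166 = 2 · 83.
Divisors of 166: 1, 2, 83, 166.
Evaluate successive powers at the divisors of 166:
88^1 ≡ 88
88^2 ≡ 62
88^83 ≡ 1
Hence ord(88) = 83.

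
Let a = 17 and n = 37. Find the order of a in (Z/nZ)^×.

By Lagrange's theorem, ord_37(17) divides φ(37) = 37 − 1 = 36 = 2^2 · 3^2.
Divisors of 36: 1, 2, 3, 4, 6, 9, 12, 18, 36.
Compute 17^d (mod 37) for the divisors d until we hit 1:
17^1 ≡ 17 (mod 37)
17^2 ≡ 30 (mod 37)
17^3 ≡ 29 (mod 37)
17^4 ≡ 12 (mod 37)
17^6 ≡ 27 (mod 37)
17^9 ≡ 6 (mod 37)
17^12 ≡ 26 (mod 37)
17^18 ≡ 36 (mod 37)
17^36 ≡ 1 (mod 37) ✓
Therefore the multiplicative order of 17 modulo 37 is 36.

36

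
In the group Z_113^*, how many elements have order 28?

12

φ(113) = 113 − 1 = 112 = 2^4 · 7.
Since (Z/113Z)^× is cyclic of order 112, the number of elements of order d is φ(d) when d | 112 and 0 otherwise.
28 = 2^2 · 7 divides 112, and φ(28) = 12.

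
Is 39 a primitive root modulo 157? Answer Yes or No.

No

φ(157) = 157 − 1 = 156 = 2^2 · 3 · 13.
It suffices to check that the order of 39 is not a proper divisor of 156: compute 39^(156/q) for q ∈ {2, 3, 13}.
39^78 ≡ 1 (mod 157)  [q = 2: ≡ 1 ✗]
39^52 ≡ 1 (mod 157)  [q = 3: ≡ 1 ✗]
39^12 ≡ 153 (mod 157)  [q = 13: ≢ 1 ✓]
The check at q = 2 fails, so 39 generates a proper subgroup.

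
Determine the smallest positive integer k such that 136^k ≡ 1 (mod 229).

The order of 136 must divide φ(229) = 229 − 1 = 228 = 2^2 · 3 · 19.
Divisors of 228: 1, 2, 3, 4, 6, 12, 19, 38, 57, 76, 114, 228.
Check 136^d mod 229 for each divisor in increasing order:
136^1 ≡ 136 (mod 229)
136^2 ≡ 176 (mod 229)
136^3 ≡ 120 (mod 229)
136^4 ≡ 61 (mod 229)
136^6 ≡ 202 (mod 229)
136^12 ≡ 42 (mod 229)
136^19 ≡ 122 (mod 229)
136^38 ≡ 228 (mod 229)
136^57 ≡ 107 (mod 229)
136^76 ≡ 1 (mod 229) ✓
The smallest such exponent is 76, so the order of 136 is 76.

76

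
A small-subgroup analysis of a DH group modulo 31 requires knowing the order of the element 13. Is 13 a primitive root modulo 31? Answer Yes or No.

Yes

φ(31) = 31 − 1 = 30 = 2 · 3 · 5.
Test 13^(30/q) mod 31 for each prime factor q of 30:
13^15 ≡ 30 (mod 31)  [q = 2: ≢ 1 ✓]
13^10 ≡ 5 (mod 31)  [q = 3: ≢ 1 ✓]
13^6 ≡ 16 (mod 31)  [q = 5: ≢ 1 ✓]
All checks pass, so 13 has order 30 and is a primitive root modulo 31.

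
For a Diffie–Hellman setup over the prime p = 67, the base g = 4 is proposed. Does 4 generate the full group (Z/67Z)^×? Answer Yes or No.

No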